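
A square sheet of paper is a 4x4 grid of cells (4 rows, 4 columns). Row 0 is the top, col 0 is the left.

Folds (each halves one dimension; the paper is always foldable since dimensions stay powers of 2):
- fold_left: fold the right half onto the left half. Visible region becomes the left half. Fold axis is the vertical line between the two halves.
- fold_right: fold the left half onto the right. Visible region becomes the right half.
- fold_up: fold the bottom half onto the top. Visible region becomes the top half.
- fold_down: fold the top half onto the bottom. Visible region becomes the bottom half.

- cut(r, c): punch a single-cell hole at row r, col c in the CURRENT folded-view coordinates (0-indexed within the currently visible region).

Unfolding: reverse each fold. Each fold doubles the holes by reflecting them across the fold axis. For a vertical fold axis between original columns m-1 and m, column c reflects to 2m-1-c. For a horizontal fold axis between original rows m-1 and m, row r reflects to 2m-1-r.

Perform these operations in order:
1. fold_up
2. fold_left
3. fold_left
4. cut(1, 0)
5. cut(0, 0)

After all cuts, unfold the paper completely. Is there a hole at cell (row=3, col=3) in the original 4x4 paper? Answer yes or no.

Op 1 fold_up: fold axis h@2; visible region now rows[0,2) x cols[0,4) = 2x4
Op 2 fold_left: fold axis v@2; visible region now rows[0,2) x cols[0,2) = 2x2
Op 3 fold_left: fold axis v@1; visible region now rows[0,2) x cols[0,1) = 2x1
Op 4 cut(1, 0): punch at orig (1,0); cuts so far [(1, 0)]; region rows[0,2) x cols[0,1) = 2x1
Op 5 cut(0, 0): punch at orig (0,0); cuts so far [(0, 0), (1, 0)]; region rows[0,2) x cols[0,1) = 2x1
Unfold 1 (reflect across v@1): 4 holes -> [(0, 0), (0, 1), (1, 0), (1, 1)]
Unfold 2 (reflect across v@2): 8 holes -> [(0, 0), (0, 1), (0, 2), (0, 3), (1, 0), (1, 1), (1, 2), (1, 3)]
Unfold 3 (reflect across h@2): 16 holes -> [(0, 0), (0, 1), (0, 2), (0, 3), (1, 0), (1, 1), (1, 2), (1, 3), (2, 0), (2, 1), (2, 2), (2, 3), (3, 0), (3, 1), (3, 2), (3, 3)]
Holes: [(0, 0), (0, 1), (0, 2), (0, 3), (1, 0), (1, 1), (1, 2), (1, 3), (2, 0), (2, 1), (2, 2), (2, 3), (3, 0), (3, 1), (3, 2), (3, 3)]

Answer: yes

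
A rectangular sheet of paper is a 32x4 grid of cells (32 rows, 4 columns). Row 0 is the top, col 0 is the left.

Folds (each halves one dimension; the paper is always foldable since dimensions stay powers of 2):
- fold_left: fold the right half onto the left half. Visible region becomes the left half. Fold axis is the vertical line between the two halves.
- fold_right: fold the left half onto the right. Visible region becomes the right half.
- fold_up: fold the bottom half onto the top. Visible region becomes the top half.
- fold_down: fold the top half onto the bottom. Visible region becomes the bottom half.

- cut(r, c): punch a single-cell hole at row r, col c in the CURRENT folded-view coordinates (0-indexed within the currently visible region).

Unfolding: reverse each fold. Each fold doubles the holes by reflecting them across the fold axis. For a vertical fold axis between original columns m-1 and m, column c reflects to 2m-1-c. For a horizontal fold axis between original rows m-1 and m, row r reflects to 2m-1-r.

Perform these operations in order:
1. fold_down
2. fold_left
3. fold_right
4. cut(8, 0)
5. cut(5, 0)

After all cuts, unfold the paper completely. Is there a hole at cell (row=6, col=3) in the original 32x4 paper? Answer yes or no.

Answer: no

Derivation:
Op 1 fold_down: fold axis h@16; visible region now rows[16,32) x cols[0,4) = 16x4
Op 2 fold_left: fold axis v@2; visible region now rows[16,32) x cols[0,2) = 16x2
Op 3 fold_right: fold axis v@1; visible region now rows[16,32) x cols[1,2) = 16x1
Op 4 cut(8, 0): punch at orig (24,1); cuts so far [(24, 1)]; region rows[16,32) x cols[1,2) = 16x1
Op 5 cut(5, 0): punch at orig (21,1); cuts so far [(21, 1), (24, 1)]; region rows[16,32) x cols[1,2) = 16x1
Unfold 1 (reflect across v@1): 4 holes -> [(21, 0), (21, 1), (24, 0), (24, 1)]
Unfold 2 (reflect across v@2): 8 holes -> [(21, 0), (21, 1), (21, 2), (21, 3), (24, 0), (24, 1), (24, 2), (24, 3)]
Unfold 3 (reflect across h@16): 16 holes -> [(7, 0), (7, 1), (7, 2), (7, 3), (10, 0), (10, 1), (10, 2), (10, 3), (21, 0), (21, 1), (21, 2), (21, 3), (24, 0), (24, 1), (24, 2), (24, 3)]
Holes: [(7, 0), (7, 1), (7, 2), (7, 3), (10, 0), (10, 1), (10, 2), (10, 3), (21, 0), (21, 1), (21, 2), (21, 3), (24, 0), (24, 1), (24, 2), (24, 3)]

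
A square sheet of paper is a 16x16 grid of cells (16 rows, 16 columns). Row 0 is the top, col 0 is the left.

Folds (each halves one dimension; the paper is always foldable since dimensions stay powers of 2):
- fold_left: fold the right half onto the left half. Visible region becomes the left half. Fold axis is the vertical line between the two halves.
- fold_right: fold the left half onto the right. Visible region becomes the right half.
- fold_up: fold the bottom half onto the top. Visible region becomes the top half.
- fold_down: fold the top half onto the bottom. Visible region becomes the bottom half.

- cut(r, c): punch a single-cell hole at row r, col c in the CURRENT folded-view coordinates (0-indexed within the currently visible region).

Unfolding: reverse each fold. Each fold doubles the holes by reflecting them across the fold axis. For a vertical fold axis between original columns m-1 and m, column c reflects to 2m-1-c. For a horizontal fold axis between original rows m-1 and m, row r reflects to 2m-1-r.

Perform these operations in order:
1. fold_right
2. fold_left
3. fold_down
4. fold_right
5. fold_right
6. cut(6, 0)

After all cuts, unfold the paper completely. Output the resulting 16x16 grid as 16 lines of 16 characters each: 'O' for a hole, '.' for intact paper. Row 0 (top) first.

Op 1 fold_right: fold axis v@8; visible region now rows[0,16) x cols[8,16) = 16x8
Op 2 fold_left: fold axis v@12; visible region now rows[0,16) x cols[8,12) = 16x4
Op 3 fold_down: fold axis h@8; visible region now rows[8,16) x cols[8,12) = 8x4
Op 4 fold_right: fold axis v@10; visible region now rows[8,16) x cols[10,12) = 8x2
Op 5 fold_right: fold axis v@11; visible region now rows[8,16) x cols[11,12) = 8x1
Op 6 cut(6, 0): punch at orig (14,11); cuts so far [(14, 11)]; region rows[8,16) x cols[11,12) = 8x1
Unfold 1 (reflect across v@11): 2 holes -> [(14, 10), (14, 11)]
Unfold 2 (reflect across v@10): 4 holes -> [(14, 8), (14, 9), (14, 10), (14, 11)]
Unfold 3 (reflect across h@8): 8 holes -> [(1, 8), (1, 9), (1, 10), (1, 11), (14, 8), (14, 9), (14, 10), (14, 11)]
Unfold 4 (reflect across v@12): 16 holes -> [(1, 8), (1, 9), (1, 10), (1, 11), (1, 12), (1, 13), (1, 14), (1, 15), (14, 8), (14, 9), (14, 10), (14, 11), (14, 12), (14, 13), (14, 14), (14, 15)]
Unfold 5 (reflect across v@8): 32 holes -> [(1, 0), (1, 1), (1, 2), (1, 3), (1, 4), (1, 5), (1, 6), (1, 7), (1, 8), (1, 9), (1, 10), (1, 11), (1, 12), (1, 13), (1, 14), (1, 15), (14, 0), (14, 1), (14, 2), (14, 3), (14, 4), (14, 5), (14, 6), (14, 7), (14, 8), (14, 9), (14, 10), (14, 11), (14, 12), (14, 13), (14, 14), (14, 15)]

Answer: ................
OOOOOOOOOOOOOOOO
................
................
................
................
................
................
................
................
................
................
................
................
OOOOOOOOOOOOOOOO
................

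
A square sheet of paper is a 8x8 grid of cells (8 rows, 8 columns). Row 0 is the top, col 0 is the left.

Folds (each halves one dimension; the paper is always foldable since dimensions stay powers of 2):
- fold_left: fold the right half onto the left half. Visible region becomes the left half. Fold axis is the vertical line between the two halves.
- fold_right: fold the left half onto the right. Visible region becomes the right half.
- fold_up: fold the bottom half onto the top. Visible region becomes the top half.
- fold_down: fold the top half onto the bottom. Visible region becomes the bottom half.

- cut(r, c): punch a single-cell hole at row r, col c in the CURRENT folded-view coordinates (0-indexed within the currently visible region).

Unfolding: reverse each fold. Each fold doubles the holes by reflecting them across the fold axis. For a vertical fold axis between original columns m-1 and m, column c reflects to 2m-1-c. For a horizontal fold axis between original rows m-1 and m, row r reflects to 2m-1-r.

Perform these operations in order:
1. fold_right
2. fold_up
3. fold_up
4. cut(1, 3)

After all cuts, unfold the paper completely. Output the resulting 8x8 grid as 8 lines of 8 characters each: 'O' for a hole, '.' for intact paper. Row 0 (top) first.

Op 1 fold_right: fold axis v@4; visible region now rows[0,8) x cols[4,8) = 8x4
Op 2 fold_up: fold axis h@4; visible region now rows[0,4) x cols[4,8) = 4x4
Op 3 fold_up: fold axis h@2; visible region now rows[0,2) x cols[4,8) = 2x4
Op 4 cut(1, 3): punch at orig (1,7); cuts so far [(1, 7)]; region rows[0,2) x cols[4,8) = 2x4
Unfold 1 (reflect across h@2): 2 holes -> [(1, 7), (2, 7)]
Unfold 2 (reflect across h@4): 4 holes -> [(1, 7), (2, 7), (5, 7), (6, 7)]
Unfold 3 (reflect across v@4): 8 holes -> [(1, 0), (1, 7), (2, 0), (2, 7), (5, 0), (5, 7), (6, 0), (6, 7)]

Answer: ........
O......O
O......O
........
........
O......O
O......O
........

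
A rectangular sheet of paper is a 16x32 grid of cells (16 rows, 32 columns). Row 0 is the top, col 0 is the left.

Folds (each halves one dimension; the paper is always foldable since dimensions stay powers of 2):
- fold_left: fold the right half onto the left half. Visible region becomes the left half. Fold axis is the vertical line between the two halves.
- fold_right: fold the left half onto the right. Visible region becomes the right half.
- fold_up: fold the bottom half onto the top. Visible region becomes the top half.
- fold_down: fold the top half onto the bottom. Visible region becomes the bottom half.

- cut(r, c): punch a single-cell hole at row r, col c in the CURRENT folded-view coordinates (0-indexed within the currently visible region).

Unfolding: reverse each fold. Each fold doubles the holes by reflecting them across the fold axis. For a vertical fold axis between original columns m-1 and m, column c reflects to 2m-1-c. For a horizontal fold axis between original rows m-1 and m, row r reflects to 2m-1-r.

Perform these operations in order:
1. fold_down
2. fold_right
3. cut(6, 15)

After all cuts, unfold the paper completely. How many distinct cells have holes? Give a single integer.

Op 1 fold_down: fold axis h@8; visible region now rows[8,16) x cols[0,32) = 8x32
Op 2 fold_right: fold axis v@16; visible region now rows[8,16) x cols[16,32) = 8x16
Op 3 cut(6, 15): punch at orig (14,31); cuts so far [(14, 31)]; region rows[8,16) x cols[16,32) = 8x16
Unfold 1 (reflect across v@16): 2 holes -> [(14, 0), (14, 31)]
Unfold 2 (reflect across h@8): 4 holes -> [(1, 0), (1, 31), (14, 0), (14, 31)]

Answer: 4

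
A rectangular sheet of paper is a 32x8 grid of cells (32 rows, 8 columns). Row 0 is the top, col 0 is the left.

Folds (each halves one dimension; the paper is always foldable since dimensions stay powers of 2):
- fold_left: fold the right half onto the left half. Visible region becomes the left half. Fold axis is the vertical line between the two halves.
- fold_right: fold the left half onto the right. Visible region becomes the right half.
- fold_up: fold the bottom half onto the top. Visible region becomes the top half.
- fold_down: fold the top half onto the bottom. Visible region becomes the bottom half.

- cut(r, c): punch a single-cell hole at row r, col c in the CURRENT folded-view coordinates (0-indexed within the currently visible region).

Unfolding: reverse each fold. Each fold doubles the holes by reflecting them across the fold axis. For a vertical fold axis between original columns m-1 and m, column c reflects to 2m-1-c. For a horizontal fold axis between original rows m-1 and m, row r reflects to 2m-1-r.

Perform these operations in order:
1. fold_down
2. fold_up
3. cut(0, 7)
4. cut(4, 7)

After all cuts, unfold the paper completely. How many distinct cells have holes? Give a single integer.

Op 1 fold_down: fold axis h@16; visible region now rows[16,32) x cols[0,8) = 16x8
Op 2 fold_up: fold axis h@24; visible region now rows[16,24) x cols[0,8) = 8x8
Op 3 cut(0, 7): punch at orig (16,7); cuts so far [(16, 7)]; region rows[16,24) x cols[0,8) = 8x8
Op 4 cut(4, 7): punch at orig (20,7); cuts so far [(16, 7), (20, 7)]; region rows[16,24) x cols[0,8) = 8x8
Unfold 1 (reflect across h@24): 4 holes -> [(16, 7), (20, 7), (27, 7), (31, 7)]
Unfold 2 (reflect across h@16): 8 holes -> [(0, 7), (4, 7), (11, 7), (15, 7), (16, 7), (20, 7), (27, 7), (31, 7)]

Answer: 8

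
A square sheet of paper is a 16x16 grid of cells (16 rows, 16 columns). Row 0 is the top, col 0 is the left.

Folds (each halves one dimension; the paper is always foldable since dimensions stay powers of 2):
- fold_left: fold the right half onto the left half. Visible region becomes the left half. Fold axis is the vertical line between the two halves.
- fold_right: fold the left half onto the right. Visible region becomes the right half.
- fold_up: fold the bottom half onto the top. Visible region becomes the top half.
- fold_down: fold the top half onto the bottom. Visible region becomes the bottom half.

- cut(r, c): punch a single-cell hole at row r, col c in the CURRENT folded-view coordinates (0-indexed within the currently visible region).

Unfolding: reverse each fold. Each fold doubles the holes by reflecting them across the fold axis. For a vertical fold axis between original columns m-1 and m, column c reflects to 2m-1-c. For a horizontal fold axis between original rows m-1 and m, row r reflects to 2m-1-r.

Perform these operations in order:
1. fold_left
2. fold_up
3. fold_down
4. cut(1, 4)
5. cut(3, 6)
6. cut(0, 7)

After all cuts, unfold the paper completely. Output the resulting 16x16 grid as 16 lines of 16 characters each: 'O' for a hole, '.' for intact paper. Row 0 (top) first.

Answer: ......O..O......
................
....O......O....
.......OO.......
.......OO.......
....O......O....
................
......O..O......
......O..O......
................
....O......O....
.......OO.......
.......OO.......
....O......O....
................
......O..O......

Derivation:
Op 1 fold_left: fold axis v@8; visible region now rows[0,16) x cols[0,8) = 16x8
Op 2 fold_up: fold axis h@8; visible region now rows[0,8) x cols[0,8) = 8x8
Op 3 fold_down: fold axis h@4; visible region now rows[4,8) x cols[0,8) = 4x8
Op 4 cut(1, 4): punch at orig (5,4); cuts so far [(5, 4)]; region rows[4,8) x cols[0,8) = 4x8
Op 5 cut(3, 6): punch at orig (7,6); cuts so far [(5, 4), (7, 6)]; region rows[4,8) x cols[0,8) = 4x8
Op 6 cut(0, 7): punch at orig (4,7); cuts so far [(4, 7), (5, 4), (7, 6)]; region rows[4,8) x cols[0,8) = 4x8
Unfold 1 (reflect across h@4): 6 holes -> [(0, 6), (2, 4), (3, 7), (4, 7), (5, 4), (7, 6)]
Unfold 2 (reflect across h@8): 12 holes -> [(0, 6), (2, 4), (3, 7), (4, 7), (5, 4), (7, 6), (8, 6), (10, 4), (11, 7), (12, 7), (13, 4), (15, 6)]
Unfold 3 (reflect across v@8): 24 holes -> [(0, 6), (0, 9), (2, 4), (2, 11), (3, 7), (3, 8), (4, 7), (4, 8), (5, 4), (5, 11), (7, 6), (7, 9), (8, 6), (8, 9), (10, 4), (10, 11), (11, 7), (11, 8), (12, 7), (12, 8), (13, 4), (13, 11), (15, 6), (15, 9)]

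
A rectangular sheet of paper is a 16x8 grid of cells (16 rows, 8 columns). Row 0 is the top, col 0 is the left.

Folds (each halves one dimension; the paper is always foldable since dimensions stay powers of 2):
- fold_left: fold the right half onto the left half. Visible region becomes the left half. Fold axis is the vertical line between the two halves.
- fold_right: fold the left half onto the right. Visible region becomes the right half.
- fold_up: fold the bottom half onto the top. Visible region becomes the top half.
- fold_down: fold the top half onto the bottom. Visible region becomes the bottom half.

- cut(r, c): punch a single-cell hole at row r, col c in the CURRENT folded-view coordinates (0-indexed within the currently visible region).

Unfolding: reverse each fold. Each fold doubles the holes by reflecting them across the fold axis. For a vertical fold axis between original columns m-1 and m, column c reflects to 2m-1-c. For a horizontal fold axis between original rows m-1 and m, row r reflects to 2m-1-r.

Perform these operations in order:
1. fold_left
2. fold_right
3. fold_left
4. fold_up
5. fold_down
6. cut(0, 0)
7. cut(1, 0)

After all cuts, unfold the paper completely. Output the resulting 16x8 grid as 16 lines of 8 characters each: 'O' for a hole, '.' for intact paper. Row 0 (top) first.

Answer: ........
........
OOOOOOOO
OOOOOOOO
OOOOOOOO
OOOOOOOO
........
........
........
........
OOOOOOOO
OOOOOOOO
OOOOOOOO
OOOOOOOO
........
........

Derivation:
Op 1 fold_left: fold axis v@4; visible region now rows[0,16) x cols[0,4) = 16x4
Op 2 fold_right: fold axis v@2; visible region now rows[0,16) x cols[2,4) = 16x2
Op 3 fold_left: fold axis v@3; visible region now rows[0,16) x cols[2,3) = 16x1
Op 4 fold_up: fold axis h@8; visible region now rows[0,8) x cols[2,3) = 8x1
Op 5 fold_down: fold axis h@4; visible region now rows[4,8) x cols[2,3) = 4x1
Op 6 cut(0, 0): punch at orig (4,2); cuts so far [(4, 2)]; region rows[4,8) x cols[2,3) = 4x1
Op 7 cut(1, 0): punch at orig (5,2); cuts so far [(4, 2), (5, 2)]; region rows[4,8) x cols[2,3) = 4x1
Unfold 1 (reflect across h@4): 4 holes -> [(2, 2), (3, 2), (4, 2), (5, 2)]
Unfold 2 (reflect across h@8): 8 holes -> [(2, 2), (3, 2), (4, 2), (5, 2), (10, 2), (11, 2), (12, 2), (13, 2)]
Unfold 3 (reflect across v@3): 16 holes -> [(2, 2), (2, 3), (3, 2), (3, 3), (4, 2), (4, 3), (5, 2), (5, 3), (10, 2), (10, 3), (11, 2), (11, 3), (12, 2), (12, 3), (13, 2), (13, 3)]
Unfold 4 (reflect across v@2): 32 holes -> [(2, 0), (2, 1), (2, 2), (2, 3), (3, 0), (3, 1), (3, 2), (3, 3), (4, 0), (4, 1), (4, 2), (4, 3), (5, 0), (5, 1), (5, 2), (5, 3), (10, 0), (10, 1), (10, 2), (10, 3), (11, 0), (11, 1), (11, 2), (11, 3), (12, 0), (12, 1), (12, 2), (12, 3), (13, 0), (13, 1), (13, 2), (13, 3)]
Unfold 5 (reflect across v@4): 64 holes -> [(2, 0), (2, 1), (2, 2), (2, 3), (2, 4), (2, 5), (2, 6), (2, 7), (3, 0), (3, 1), (3, 2), (3, 3), (3, 4), (3, 5), (3, 6), (3, 7), (4, 0), (4, 1), (4, 2), (4, 3), (4, 4), (4, 5), (4, 6), (4, 7), (5, 0), (5, 1), (5, 2), (5, 3), (5, 4), (5, 5), (5, 6), (5, 7), (10, 0), (10, 1), (10, 2), (10, 3), (10, 4), (10, 5), (10, 6), (10, 7), (11, 0), (11, 1), (11, 2), (11, 3), (11, 4), (11, 5), (11, 6), (11, 7), (12, 0), (12, 1), (12, 2), (12, 3), (12, 4), (12, 5), (12, 6), (12, 7), (13, 0), (13, 1), (13, 2), (13, 3), (13, 4), (13, 5), (13, 6), (13, 7)]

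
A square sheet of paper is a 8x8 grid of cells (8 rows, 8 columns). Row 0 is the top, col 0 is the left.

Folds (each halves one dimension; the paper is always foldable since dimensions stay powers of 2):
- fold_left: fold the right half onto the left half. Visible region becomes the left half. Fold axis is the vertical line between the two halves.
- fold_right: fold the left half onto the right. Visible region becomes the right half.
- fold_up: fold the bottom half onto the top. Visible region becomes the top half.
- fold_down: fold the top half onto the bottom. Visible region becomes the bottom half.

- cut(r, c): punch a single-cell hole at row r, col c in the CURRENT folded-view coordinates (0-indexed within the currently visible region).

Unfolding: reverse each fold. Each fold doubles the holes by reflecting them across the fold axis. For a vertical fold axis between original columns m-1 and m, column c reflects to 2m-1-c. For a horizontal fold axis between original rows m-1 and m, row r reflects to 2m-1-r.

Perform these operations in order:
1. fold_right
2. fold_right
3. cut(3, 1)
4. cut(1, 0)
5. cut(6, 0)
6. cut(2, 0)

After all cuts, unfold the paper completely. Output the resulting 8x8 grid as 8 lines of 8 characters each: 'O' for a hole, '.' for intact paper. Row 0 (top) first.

Op 1 fold_right: fold axis v@4; visible region now rows[0,8) x cols[4,8) = 8x4
Op 2 fold_right: fold axis v@6; visible region now rows[0,8) x cols[6,8) = 8x2
Op 3 cut(3, 1): punch at orig (3,7); cuts so far [(3, 7)]; region rows[0,8) x cols[6,8) = 8x2
Op 4 cut(1, 0): punch at orig (1,6); cuts so far [(1, 6), (3, 7)]; region rows[0,8) x cols[6,8) = 8x2
Op 5 cut(6, 0): punch at orig (6,6); cuts so far [(1, 6), (3, 7), (6, 6)]; region rows[0,8) x cols[6,8) = 8x2
Op 6 cut(2, 0): punch at orig (2,6); cuts so far [(1, 6), (2, 6), (3, 7), (6, 6)]; region rows[0,8) x cols[6,8) = 8x2
Unfold 1 (reflect across v@6): 8 holes -> [(1, 5), (1, 6), (2, 5), (2, 6), (3, 4), (3, 7), (6, 5), (6, 6)]
Unfold 2 (reflect across v@4): 16 holes -> [(1, 1), (1, 2), (1, 5), (1, 6), (2, 1), (2, 2), (2, 5), (2, 6), (3, 0), (3, 3), (3, 4), (3, 7), (6, 1), (6, 2), (6, 5), (6, 6)]

Answer: ........
.OO..OO.
.OO..OO.
O..OO..O
........
........
.OO..OO.
........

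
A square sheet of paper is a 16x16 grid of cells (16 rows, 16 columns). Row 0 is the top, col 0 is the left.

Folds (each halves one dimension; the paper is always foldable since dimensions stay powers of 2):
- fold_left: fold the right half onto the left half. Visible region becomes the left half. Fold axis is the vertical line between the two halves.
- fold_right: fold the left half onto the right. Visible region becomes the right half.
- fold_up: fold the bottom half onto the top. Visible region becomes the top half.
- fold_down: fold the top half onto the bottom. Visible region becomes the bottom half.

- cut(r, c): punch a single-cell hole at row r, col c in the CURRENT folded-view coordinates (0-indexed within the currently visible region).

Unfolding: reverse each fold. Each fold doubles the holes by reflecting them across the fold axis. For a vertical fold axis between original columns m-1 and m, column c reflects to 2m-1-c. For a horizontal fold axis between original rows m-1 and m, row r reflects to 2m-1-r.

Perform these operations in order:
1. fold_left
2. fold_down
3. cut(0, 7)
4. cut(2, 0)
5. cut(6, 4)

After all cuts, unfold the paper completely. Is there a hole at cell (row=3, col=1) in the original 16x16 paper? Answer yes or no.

Op 1 fold_left: fold axis v@8; visible region now rows[0,16) x cols[0,8) = 16x8
Op 2 fold_down: fold axis h@8; visible region now rows[8,16) x cols[0,8) = 8x8
Op 3 cut(0, 7): punch at orig (8,7); cuts so far [(8, 7)]; region rows[8,16) x cols[0,8) = 8x8
Op 4 cut(2, 0): punch at orig (10,0); cuts so far [(8, 7), (10, 0)]; region rows[8,16) x cols[0,8) = 8x8
Op 5 cut(6, 4): punch at orig (14,4); cuts so far [(8, 7), (10, 0), (14, 4)]; region rows[8,16) x cols[0,8) = 8x8
Unfold 1 (reflect across h@8): 6 holes -> [(1, 4), (5, 0), (7, 7), (8, 7), (10, 0), (14, 4)]
Unfold 2 (reflect across v@8): 12 holes -> [(1, 4), (1, 11), (5, 0), (5, 15), (7, 7), (7, 8), (8, 7), (8, 8), (10, 0), (10, 15), (14, 4), (14, 11)]
Holes: [(1, 4), (1, 11), (5, 0), (5, 15), (7, 7), (7, 8), (8, 7), (8, 8), (10, 0), (10, 15), (14, 4), (14, 11)]

Answer: no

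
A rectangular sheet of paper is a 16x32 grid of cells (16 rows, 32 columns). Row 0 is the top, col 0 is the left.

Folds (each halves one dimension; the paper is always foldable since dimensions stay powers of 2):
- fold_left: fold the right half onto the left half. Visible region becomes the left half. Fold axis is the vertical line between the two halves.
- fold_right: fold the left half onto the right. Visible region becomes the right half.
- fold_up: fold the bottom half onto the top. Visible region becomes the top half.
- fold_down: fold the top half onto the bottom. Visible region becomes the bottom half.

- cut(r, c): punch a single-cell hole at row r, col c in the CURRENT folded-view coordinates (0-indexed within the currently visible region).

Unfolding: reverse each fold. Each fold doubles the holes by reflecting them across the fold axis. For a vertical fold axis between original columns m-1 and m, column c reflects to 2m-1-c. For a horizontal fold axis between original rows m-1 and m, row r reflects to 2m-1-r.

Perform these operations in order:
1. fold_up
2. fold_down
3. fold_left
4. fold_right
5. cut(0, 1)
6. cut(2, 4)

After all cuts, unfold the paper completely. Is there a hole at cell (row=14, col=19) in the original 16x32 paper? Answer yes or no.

Op 1 fold_up: fold axis h@8; visible region now rows[0,8) x cols[0,32) = 8x32
Op 2 fold_down: fold axis h@4; visible region now rows[4,8) x cols[0,32) = 4x32
Op 3 fold_left: fold axis v@16; visible region now rows[4,8) x cols[0,16) = 4x16
Op 4 fold_right: fold axis v@8; visible region now rows[4,8) x cols[8,16) = 4x8
Op 5 cut(0, 1): punch at orig (4,9); cuts so far [(4, 9)]; region rows[4,8) x cols[8,16) = 4x8
Op 6 cut(2, 4): punch at orig (6,12); cuts so far [(4, 9), (6, 12)]; region rows[4,8) x cols[8,16) = 4x8
Unfold 1 (reflect across v@8): 4 holes -> [(4, 6), (4, 9), (6, 3), (6, 12)]
Unfold 2 (reflect across v@16): 8 holes -> [(4, 6), (4, 9), (4, 22), (4, 25), (6, 3), (6, 12), (6, 19), (6, 28)]
Unfold 3 (reflect across h@4): 16 holes -> [(1, 3), (1, 12), (1, 19), (1, 28), (3, 6), (3, 9), (3, 22), (3, 25), (4, 6), (4, 9), (4, 22), (4, 25), (6, 3), (6, 12), (6, 19), (6, 28)]
Unfold 4 (reflect across h@8): 32 holes -> [(1, 3), (1, 12), (1, 19), (1, 28), (3, 6), (3, 9), (3, 22), (3, 25), (4, 6), (4, 9), (4, 22), (4, 25), (6, 3), (6, 12), (6, 19), (6, 28), (9, 3), (9, 12), (9, 19), (9, 28), (11, 6), (11, 9), (11, 22), (11, 25), (12, 6), (12, 9), (12, 22), (12, 25), (14, 3), (14, 12), (14, 19), (14, 28)]
Holes: [(1, 3), (1, 12), (1, 19), (1, 28), (3, 6), (3, 9), (3, 22), (3, 25), (4, 6), (4, 9), (4, 22), (4, 25), (6, 3), (6, 12), (6, 19), (6, 28), (9, 3), (9, 12), (9, 19), (9, 28), (11, 6), (11, 9), (11, 22), (11, 25), (12, 6), (12, 9), (12, 22), (12, 25), (14, 3), (14, 12), (14, 19), (14, 28)]

Answer: yes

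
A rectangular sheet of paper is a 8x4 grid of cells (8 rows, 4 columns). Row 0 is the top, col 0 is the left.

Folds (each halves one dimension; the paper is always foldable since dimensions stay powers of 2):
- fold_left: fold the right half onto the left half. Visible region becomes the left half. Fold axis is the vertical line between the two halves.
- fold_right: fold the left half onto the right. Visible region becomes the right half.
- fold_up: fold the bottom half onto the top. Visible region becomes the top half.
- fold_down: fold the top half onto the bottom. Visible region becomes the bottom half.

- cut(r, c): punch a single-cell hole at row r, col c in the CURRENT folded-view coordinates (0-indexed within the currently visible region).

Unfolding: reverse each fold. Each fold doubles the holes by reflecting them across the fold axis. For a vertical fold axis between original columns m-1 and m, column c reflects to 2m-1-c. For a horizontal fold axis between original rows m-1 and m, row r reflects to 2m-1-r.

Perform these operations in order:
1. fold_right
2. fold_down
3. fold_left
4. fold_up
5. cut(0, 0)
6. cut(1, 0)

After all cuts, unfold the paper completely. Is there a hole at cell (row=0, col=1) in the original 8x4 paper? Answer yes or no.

Answer: yes

Derivation:
Op 1 fold_right: fold axis v@2; visible region now rows[0,8) x cols[2,4) = 8x2
Op 2 fold_down: fold axis h@4; visible region now rows[4,8) x cols[2,4) = 4x2
Op 3 fold_left: fold axis v@3; visible region now rows[4,8) x cols[2,3) = 4x1
Op 4 fold_up: fold axis h@6; visible region now rows[4,6) x cols[2,3) = 2x1
Op 5 cut(0, 0): punch at orig (4,2); cuts so far [(4, 2)]; region rows[4,6) x cols[2,3) = 2x1
Op 6 cut(1, 0): punch at orig (5,2); cuts so far [(4, 2), (5, 2)]; region rows[4,6) x cols[2,3) = 2x1
Unfold 1 (reflect across h@6): 4 holes -> [(4, 2), (5, 2), (6, 2), (7, 2)]
Unfold 2 (reflect across v@3): 8 holes -> [(4, 2), (4, 3), (5, 2), (5, 3), (6, 2), (6, 3), (7, 2), (7, 3)]
Unfold 3 (reflect across h@4): 16 holes -> [(0, 2), (0, 3), (1, 2), (1, 3), (2, 2), (2, 3), (3, 2), (3, 3), (4, 2), (4, 3), (5, 2), (5, 3), (6, 2), (6, 3), (7, 2), (7, 3)]
Unfold 4 (reflect across v@2): 32 holes -> [(0, 0), (0, 1), (0, 2), (0, 3), (1, 0), (1, 1), (1, 2), (1, 3), (2, 0), (2, 1), (2, 2), (2, 3), (3, 0), (3, 1), (3, 2), (3, 3), (4, 0), (4, 1), (4, 2), (4, 3), (5, 0), (5, 1), (5, 2), (5, 3), (6, 0), (6, 1), (6, 2), (6, 3), (7, 0), (7, 1), (7, 2), (7, 3)]
Holes: [(0, 0), (0, 1), (0, 2), (0, 3), (1, 0), (1, 1), (1, 2), (1, 3), (2, 0), (2, 1), (2, 2), (2, 3), (3, 0), (3, 1), (3, 2), (3, 3), (4, 0), (4, 1), (4, 2), (4, 3), (5, 0), (5, 1), (5, 2), (5, 3), (6, 0), (6, 1), (6, 2), (6, 3), (7, 0), (7, 1), (7, 2), (7, 3)]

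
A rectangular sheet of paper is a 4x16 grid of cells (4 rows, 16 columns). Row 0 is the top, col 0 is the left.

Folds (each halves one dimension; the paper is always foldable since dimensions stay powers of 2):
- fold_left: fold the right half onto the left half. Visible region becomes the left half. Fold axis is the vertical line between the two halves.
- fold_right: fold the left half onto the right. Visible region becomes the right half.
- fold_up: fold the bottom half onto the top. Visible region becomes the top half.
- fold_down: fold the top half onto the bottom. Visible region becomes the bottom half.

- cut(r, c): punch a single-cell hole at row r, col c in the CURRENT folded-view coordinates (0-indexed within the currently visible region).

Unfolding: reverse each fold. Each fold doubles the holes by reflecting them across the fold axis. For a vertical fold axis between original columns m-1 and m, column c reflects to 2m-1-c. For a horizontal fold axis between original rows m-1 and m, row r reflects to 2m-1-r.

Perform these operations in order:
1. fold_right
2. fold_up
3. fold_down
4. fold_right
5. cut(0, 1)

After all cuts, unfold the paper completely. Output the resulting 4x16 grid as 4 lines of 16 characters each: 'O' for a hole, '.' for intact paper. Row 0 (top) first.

Op 1 fold_right: fold axis v@8; visible region now rows[0,4) x cols[8,16) = 4x8
Op 2 fold_up: fold axis h@2; visible region now rows[0,2) x cols[8,16) = 2x8
Op 3 fold_down: fold axis h@1; visible region now rows[1,2) x cols[8,16) = 1x8
Op 4 fold_right: fold axis v@12; visible region now rows[1,2) x cols[12,16) = 1x4
Op 5 cut(0, 1): punch at orig (1,13); cuts so far [(1, 13)]; region rows[1,2) x cols[12,16) = 1x4
Unfold 1 (reflect across v@12): 2 holes -> [(1, 10), (1, 13)]
Unfold 2 (reflect across h@1): 4 holes -> [(0, 10), (0, 13), (1, 10), (1, 13)]
Unfold 3 (reflect across h@2): 8 holes -> [(0, 10), (0, 13), (1, 10), (1, 13), (2, 10), (2, 13), (3, 10), (3, 13)]
Unfold 4 (reflect across v@8): 16 holes -> [(0, 2), (0, 5), (0, 10), (0, 13), (1, 2), (1, 5), (1, 10), (1, 13), (2, 2), (2, 5), (2, 10), (2, 13), (3, 2), (3, 5), (3, 10), (3, 13)]

Answer: ..O..O....O..O..
..O..O....O..O..
..O..O....O..O..
..O..O....O..O..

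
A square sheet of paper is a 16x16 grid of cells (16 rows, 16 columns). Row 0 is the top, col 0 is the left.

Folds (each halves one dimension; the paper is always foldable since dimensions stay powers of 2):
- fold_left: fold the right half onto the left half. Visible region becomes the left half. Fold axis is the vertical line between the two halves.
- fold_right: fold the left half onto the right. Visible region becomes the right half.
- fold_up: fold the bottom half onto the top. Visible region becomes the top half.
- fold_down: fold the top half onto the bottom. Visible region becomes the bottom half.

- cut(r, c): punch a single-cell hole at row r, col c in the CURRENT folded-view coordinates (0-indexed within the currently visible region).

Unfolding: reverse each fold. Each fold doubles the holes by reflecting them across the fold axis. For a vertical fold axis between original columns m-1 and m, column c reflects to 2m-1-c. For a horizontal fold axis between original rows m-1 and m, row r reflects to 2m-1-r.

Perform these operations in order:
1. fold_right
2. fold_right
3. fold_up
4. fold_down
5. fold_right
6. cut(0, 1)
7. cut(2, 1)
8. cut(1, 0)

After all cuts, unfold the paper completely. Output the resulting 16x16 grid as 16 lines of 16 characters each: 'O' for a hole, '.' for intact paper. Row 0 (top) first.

Answer: ................
O..OO..OO..OO..O
.OO..OO..OO..OO.
O..OO..OO..OO..O
O..OO..OO..OO..O
.OO..OO..OO..OO.
O..OO..OO..OO..O
................
................
O..OO..OO..OO..O
.OO..OO..OO..OO.
O..OO..OO..OO..O
O..OO..OO..OO..O
.OO..OO..OO..OO.
O..OO..OO..OO..O
................

Derivation:
Op 1 fold_right: fold axis v@8; visible region now rows[0,16) x cols[8,16) = 16x8
Op 2 fold_right: fold axis v@12; visible region now rows[0,16) x cols[12,16) = 16x4
Op 3 fold_up: fold axis h@8; visible region now rows[0,8) x cols[12,16) = 8x4
Op 4 fold_down: fold axis h@4; visible region now rows[4,8) x cols[12,16) = 4x4
Op 5 fold_right: fold axis v@14; visible region now rows[4,8) x cols[14,16) = 4x2
Op 6 cut(0, 1): punch at orig (4,15); cuts so far [(4, 15)]; region rows[4,8) x cols[14,16) = 4x2
Op 7 cut(2, 1): punch at orig (6,15); cuts so far [(4, 15), (6, 15)]; region rows[4,8) x cols[14,16) = 4x2
Op 8 cut(1, 0): punch at orig (5,14); cuts so far [(4, 15), (5, 14), (6, 15)]; region rows[4,8) x cols[14,16) = 4x2
Unfold 1 (reflect across v@14): 6 holes -> [(4, 12), (4, 15), (5, 13), (5, 14), (6, 12), (6, 15)]
Unfold 2 (reflect across h@4): 12 holes -> [(1, 12), (1, 15), (2, 13), (2, 14), (3, 12), (3, 15), (4, 12), (4, 15), (5, 13), (5, 14), (6, 12), (6, 15)]
Unfold 3 (reflect across h@8): 24 holes -> [(1, 12), (1, 15), (2, 13), (2, 14), (3, 12), (3, 15), (4, 12), (4, 15), (5, 13), (5, 14), (6, 12), (6, 15), (9, 12), (9, 15), (10, 13), (10, 14), (11, 12), (11, 15), (12, 12), (12, 15), (13, 13), (13, 14), (14, 12), (14, 15)]
Unfold 4 (reflect across v@12): 48 holes -> [(1, 8), (1, 11), (1, 12), (1, 15), (2, 9), (2, 10), (2, 13), (2, 14), (3, 8), (3, 11), (3, 12), (3, 15), (4, 8), (4, 11), (4, 12), (4, 15), (5, 9), (5, 10), (5, 13), (5, 14), (6, 8), (6, 11), (6, 12), (6, 15), (9, 8), (9, 11), (9, 12), (9, 15), (10, 9), (10, 10), (10, 13), (10, 14), (11, 8), (11, 11), (11, 12), (11, 15), (12, 8), (12, 11), (12, 12), (12, 15), (13, 9), (13, 10), (13, 13), (13, 14), (14, 8), (14, 11), (14, 12), (14, 15)]
Unfold 5 (reflect across v@8): 96 holes -> [(1, 0), (1, 3), (1, 4), (1, 7), (1, 8), (1, 11), (1, 12), (1, 15), (2, 1), (2, 2), (2, 5), (2, 6), (2, 9), (2, 10), (2, 13), (2, 14), (3, 0), (3, 3), (3, 4), (3, 7), (3, 8), (3, 11), (3, 12), (3, 15), (4, 0), (4, 3), (4, 4), (4, 7), (4, 8), (4, 11), (4, 12), (4, 15), (5, 1), (5, 2), (5, 5), (5, 6), (5, 9), (5, 10), (5, 13), (5, 14), (6, 0), (6, 3), (6, 4), (6, 7), (6, 8), (6, 11), (6, 12), (6, 15), (9, 0), (9, 3), (9, 4), (9, 7), (9, 8), (9, 11), (9, 12), (9, 15), (10, 1), (10, 2), (10, 5), (10, 6), (10, 9), (10, 10), (10, 13), (10, 14), (11, 0), (11, 3), (11, 4), (11, 7), (11, 8), (11, 11), (11, 12), (11, 15), (12, 0), (12, 3), (12, 4), (12, 7), (12, 8), (12, 11), (12, 12), (12, 15), (13, 1), (13, 2), (13, 5), (13, 6), (13, 9), (13, 10), (13, 13), (13, 14), (14, 0), (14, 3), (14, 4), (14, 7), (14, 8), (14, 11), (14, 12), (14, 15)]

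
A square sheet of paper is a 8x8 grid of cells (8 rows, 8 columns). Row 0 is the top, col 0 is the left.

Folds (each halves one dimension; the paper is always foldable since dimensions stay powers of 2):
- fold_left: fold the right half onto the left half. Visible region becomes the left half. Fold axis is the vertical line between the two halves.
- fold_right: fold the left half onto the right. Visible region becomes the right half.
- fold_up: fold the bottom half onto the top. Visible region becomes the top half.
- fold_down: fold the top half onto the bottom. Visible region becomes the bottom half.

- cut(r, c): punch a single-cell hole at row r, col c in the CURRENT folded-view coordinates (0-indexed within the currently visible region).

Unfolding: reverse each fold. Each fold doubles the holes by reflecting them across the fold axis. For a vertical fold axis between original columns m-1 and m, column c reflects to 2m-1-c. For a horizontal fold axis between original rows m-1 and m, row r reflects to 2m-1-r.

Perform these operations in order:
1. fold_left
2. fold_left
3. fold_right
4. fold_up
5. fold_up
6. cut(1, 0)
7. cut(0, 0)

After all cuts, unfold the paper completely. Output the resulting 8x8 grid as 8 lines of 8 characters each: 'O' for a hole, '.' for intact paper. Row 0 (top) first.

Op 1 fold_left: fold axis v@4; visible region now rows[0,8) x cols[0,4) = 8x4
Op 2 fold_left: fold axis v@2; visible region now rows[0,8) x cols[0,2) = 8x2
Op 3 fold_right: fold axis v@1; visible region now rows[0,8) x cols[1,2) = 8x1
Op 4 fold_up: fold axis h@4; visible region now rows[0,4) x cols[1,2) = 4x1
Op 5 fold_up: fold axis h@2; visible region now rows[0,2) x cols[1,2) = 2x1
Op 6 cut(1, 0): punch at orig (1,1); cuts so far [(1, 1)]; region rows[0,2) x cols[1,2) = 2x1
Op 7 cut(0, 0): punch at orig (0,1); cuts so far [(0, 1), (1, 1)]; region rows[0,2) x cols[1,2) = 2x1
Unfold 1 (reflect across h@2): 4 holes -> [(0, 1), (1, 1), (2, 1), (3, 1)]
Unfold 2 (reflect across h@4): 8 holes -> [(0, 1), (1, 1), (2, 1), (3, 1), (4, 1), (5, 1), (6, 1), (7, 1)]
Unfold 3 (reflect across v@1): 16 holes -> [(0, 0), (0, 1), (1, 0), (1, 1), (2, 0), (2, 1), (3, 0), (3, 1), (4, 0), (4, 1), (5, 0), (5, 1), (6, 0), (6, 1), (7, 0), (7, 1)]
Unfold 4 (reflect across v@2): 32 holes -> [(0, 0), (0, 1), (0, 2), (0, 3), (1, 0), (1, 1), (1, 2), (1, 3), (2, 0), (2, 1), (2, 2), (2, 3), (3, 0), (3, 1), (3, 2), (3, 3), (4, 0), (4, 1), (4, 2), (4, 3), (5, 0), (5, 1), (5, 2), (5, 3), (6, 0), (6, 1), (6, 2), (6, 3), (7, 0), (7, 1), (7, 2), (7, 3)]
Unfold 5 (reflect across v@4): 64 holes -> [(0, 0), (0, 1), (0, 2), (0, 3), (0, 4), (0, 5), (0, 6), (0, 7), (1, 0), (1, 1), (1, 2), (1, 3), (1, 4), (1, 5), (1, 6), (1, 7), (2, 0), (2, 1), (2, 2), (2, 3), (2, 4), (2, 5), (2, 6), (2, 7), (3, 0), (3, 1), (3, 2), (3, 3), (3, 4), (3, 5), (3, 6), (3, 7), (4, 0), (4, 1), (4, 2), (4, 3), (4, 4), (4, 5), (4, 6), (4, 7), (5, 0), (5, 1), (5, 2), (5, 3), (5, 4), (5, 5), (5, 6), (5, 7), (6, 0), (6, 1), (6, 2), (6, 3), (6, 4), (6, 5), (6, 6), (6, 7), (7, 0), (7, 1), (7, 2), (7, 3), (7, 4), (7, 5), (7, 6), (7, 7)]

Answer: OOOOOOOO
OOOOOOOO
OOOOOOOO
OOOOOOOO
OOOOOOOO
OOOOOOOO
OOOOOOOO
OOOOOOOO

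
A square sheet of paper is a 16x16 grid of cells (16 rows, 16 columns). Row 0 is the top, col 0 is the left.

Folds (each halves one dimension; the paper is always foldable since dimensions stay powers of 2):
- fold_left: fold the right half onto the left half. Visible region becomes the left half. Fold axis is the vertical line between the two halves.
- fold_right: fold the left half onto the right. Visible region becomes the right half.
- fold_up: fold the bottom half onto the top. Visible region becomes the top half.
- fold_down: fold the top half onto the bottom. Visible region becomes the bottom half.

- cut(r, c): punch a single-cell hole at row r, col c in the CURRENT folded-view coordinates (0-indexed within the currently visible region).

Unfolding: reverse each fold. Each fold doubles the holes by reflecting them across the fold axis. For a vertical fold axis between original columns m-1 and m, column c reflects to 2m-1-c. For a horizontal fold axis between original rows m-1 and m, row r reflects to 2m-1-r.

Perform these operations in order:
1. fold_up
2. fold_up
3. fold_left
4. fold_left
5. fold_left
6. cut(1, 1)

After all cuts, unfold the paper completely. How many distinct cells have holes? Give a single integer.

Answer: 32

Derivation:
Op 1 fold_up: fold axis h@8; visible region now rows[0,8) x cols[0,16) = 8x16
Op 2 fold_up: fold axis h@4; visible region now rows[0,4) x cols[0,16) = 4x16
Op 3 fold_left: fold axis v@8; visible region now rows[0,4) x cols[0,8) = 4x8
Op 4 fold_left: fold axis v@4; visible region now rows[0,4) x cols[0,4) = 4x4
Op 5 fold_left: fold axis v@2; visible region now rows[0,4) x cols[0,2) = 4x2
Op 6 cut(1, 1): punch at orig (1,1); cuts so far [(1, 1)]; region rows[0,4) x cols[0,2) = 4x2
Unfold 1 (reflect across v@2): 2 holes -> [(1, 1), (1, 2)]
Unfold 2 (reflect across v@4): 4 holes -> [(1, 1), (1, 2), (1, 5), (1, 6)]
Unfold 3 (reflect across v@8): 8 holes -> [(1, 1), (1, 2), (1, 5), (1, 6), (1, 9), (1, 10), (1, 13), (1, 14)]
Unfold 4 (reflect across h@4): 16 holes -> [(1, 1), (1, 2), (1, 5), (1, 6), (1, 9), (1, 10), (1, 13), (1, 14), (6, 1), (6, 2), (6, 5), (6, 6), (6, 9), (6, 10), (6, 13), (6, 14)]
Unfold 5 (reflect across h@8): 32 holes -> [(1, 1), (1, 2), (1, 5), (1, 6), (1, 9), (1, 10), (1, 13), (1, 14), (6, 1), (6, 2), (6, 5), (6, 6), (6, 9), (6, 10), (6, 13), (6, 14), (9, 1), (9, 2), (9, 5), (9, 6), (9, 9), (9, 10), (9, 13), (9, 14), (14, 1), (14, 2), (14, 5), (14, 6), (14, 9), (14, 10), (14, 13), (14, 14)]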